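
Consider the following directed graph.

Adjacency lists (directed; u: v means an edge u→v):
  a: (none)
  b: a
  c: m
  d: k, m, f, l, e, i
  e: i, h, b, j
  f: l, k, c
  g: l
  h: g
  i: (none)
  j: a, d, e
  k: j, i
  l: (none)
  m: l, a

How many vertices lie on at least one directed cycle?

A vertex is on a directed cycle iff it belongs to a strongly connected component of size ≥ 2 (or has a self-loop).
The vertices on cycles are {d, e, f, j, k} — 5 in total.

5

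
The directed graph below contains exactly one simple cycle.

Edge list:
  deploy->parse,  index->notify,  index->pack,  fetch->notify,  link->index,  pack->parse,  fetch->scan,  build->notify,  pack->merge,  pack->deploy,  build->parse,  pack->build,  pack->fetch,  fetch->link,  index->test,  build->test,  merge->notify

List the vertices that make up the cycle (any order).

link, pack, fetch, index

DFS with gray/black marking from pack:
pack gray
  deploy gray
    parse gray
    parse black
  deploy black
  pack→parse: parse black — skip
  merge gray
    notify gray
    notify black
  merge black
  build gray
    test gray
    test black
    build→parse: parse black — skip
    build→notify: notify black — skip
  build black
  fetch gray
    fetch→notify: notify black — skip
    scan gray
    scan black
    link gray
      index gray
        index→pack: pack is gray → back edge
Back edge closes the cycle pack → fetch → link → index → pack; its vertices are {link, pack, fetch, index}.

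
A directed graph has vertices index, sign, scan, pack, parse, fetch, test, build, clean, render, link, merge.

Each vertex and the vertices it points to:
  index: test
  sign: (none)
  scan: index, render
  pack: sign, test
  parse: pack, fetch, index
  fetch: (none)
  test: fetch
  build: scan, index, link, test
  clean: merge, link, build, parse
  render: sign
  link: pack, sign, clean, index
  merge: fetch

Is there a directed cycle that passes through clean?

clean is on a cycle iff clean can reach itself via ≥1 edge.
clean → link → clean — yes.

Yes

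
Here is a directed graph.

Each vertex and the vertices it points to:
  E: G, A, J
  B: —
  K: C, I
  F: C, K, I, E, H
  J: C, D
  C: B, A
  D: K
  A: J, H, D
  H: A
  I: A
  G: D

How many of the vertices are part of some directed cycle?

7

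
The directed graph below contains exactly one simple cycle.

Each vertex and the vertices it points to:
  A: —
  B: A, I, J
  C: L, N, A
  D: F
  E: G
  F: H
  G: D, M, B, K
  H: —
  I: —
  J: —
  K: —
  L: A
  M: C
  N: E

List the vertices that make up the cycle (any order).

C, E, G, M, N

DFS with gray/black marking from G:
G gray
  D gray
    F gray
      H gray
      H black
    F black
  D black
  M gray
    C gray
      L gray
        A gray
        A black
      L black
      N gray
        E gray
          E→G: G is gray → back edge
Back edge closes the cycle G → M → C → N → E → G; its vertices are {C, E, G, M, N}.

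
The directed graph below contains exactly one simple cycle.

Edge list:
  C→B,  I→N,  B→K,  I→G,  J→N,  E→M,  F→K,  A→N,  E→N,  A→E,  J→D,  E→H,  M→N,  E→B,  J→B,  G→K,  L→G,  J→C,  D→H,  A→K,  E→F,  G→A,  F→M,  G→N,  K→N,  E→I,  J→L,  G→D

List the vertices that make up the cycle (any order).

DFS with gray/black marking from G:
G gray
  A gray
    E gray
      H gray
      H black
      M gray
        N gray
        N black
      M black
      I gray
        I→N: N black — skip
        I→G: G is gray → back edge
Back edge closes the cycle G → A → E → I → G; its vertices are {A, E, G, I}.

A, E, G, I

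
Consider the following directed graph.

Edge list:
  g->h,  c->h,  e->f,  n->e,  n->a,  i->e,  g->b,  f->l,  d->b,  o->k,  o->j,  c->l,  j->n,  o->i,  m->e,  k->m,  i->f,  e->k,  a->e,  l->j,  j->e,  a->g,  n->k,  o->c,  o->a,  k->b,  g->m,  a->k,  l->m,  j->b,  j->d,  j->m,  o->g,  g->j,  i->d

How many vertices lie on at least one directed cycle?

A vertex is on a directed cycle iff it belongs to a strongly connected component of size ≥ 2 (or has a self-loop).
The vertices on cycles are {a, e, f, g, j, k, l, m, n} — 9 in total.

9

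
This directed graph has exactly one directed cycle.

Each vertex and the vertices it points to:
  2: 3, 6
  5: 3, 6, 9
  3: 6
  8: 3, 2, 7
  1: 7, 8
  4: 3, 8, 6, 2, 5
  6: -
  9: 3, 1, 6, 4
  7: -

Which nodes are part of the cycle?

DFS with gray/black marking from 9:
9 gray
  3 gray
    6 gray
    6 black
  3 black
  1 gray
    7 gray
    7 black
    8 gray
      8→3: 3 black — skip
      2 gray
        2→3: 3 black — skip
        2→6: 6 black — skip
      2 black
      8→7: 7 black — skip
    8 black
  1 black
  9→6: 6 black — skip
  4 gray
    4→3: 3 black — skip
    4→8: 8 black — skip
    4→6: 6 black — skip
    4→2: 2 black — skip
    5 gray
      5→3: 3 black — skip
      5→6: 6 black — skip
      5→9: 9 is gray → back edge
Back edge closes the cycle 9 → 4 → 5 → 9; its vertices are {4, 5, 9}.

4, 5, 9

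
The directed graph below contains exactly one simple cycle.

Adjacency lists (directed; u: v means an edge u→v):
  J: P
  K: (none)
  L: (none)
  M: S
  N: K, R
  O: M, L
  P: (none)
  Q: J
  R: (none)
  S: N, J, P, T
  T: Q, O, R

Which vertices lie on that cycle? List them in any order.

DFS with gray/black marking from S:
S gray
  N gray
    K gray
    K black
    R gray
    R black
  N black
  J gray
    P gray
    P black
  J black
  S→P: P black — skip
  T gray
    Q gray
      Q→J: J black — skip
    Q black
    O gray
      M gray
        M→S: S is gray → back edge
Back edge closes the cycle S → T → O → M → S; its vertices are {M, O, S, T}.

M, O, S, T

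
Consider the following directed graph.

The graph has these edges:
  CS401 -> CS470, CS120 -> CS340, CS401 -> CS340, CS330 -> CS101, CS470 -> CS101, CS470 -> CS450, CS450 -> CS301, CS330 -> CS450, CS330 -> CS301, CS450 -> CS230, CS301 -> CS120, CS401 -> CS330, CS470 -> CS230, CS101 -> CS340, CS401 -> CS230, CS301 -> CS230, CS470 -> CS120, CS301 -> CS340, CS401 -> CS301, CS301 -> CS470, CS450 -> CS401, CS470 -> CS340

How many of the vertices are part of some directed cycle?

5

A vertex is on a directed cycle iff it belongs to a strongly connected component of size ≥ 2 (or has a self-loop).
The vertices on cycles are {CS301, CS330, CS401, CS450, CS470} — 5 in total.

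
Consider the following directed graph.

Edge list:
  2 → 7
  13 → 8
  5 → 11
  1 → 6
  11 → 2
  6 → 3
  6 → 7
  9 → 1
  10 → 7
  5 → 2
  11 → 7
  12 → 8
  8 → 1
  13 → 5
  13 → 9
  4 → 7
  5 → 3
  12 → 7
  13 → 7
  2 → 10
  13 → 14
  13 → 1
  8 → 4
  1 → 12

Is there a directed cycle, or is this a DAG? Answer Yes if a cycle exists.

DFS with white/gray/black marking, starting from 9:
9 gray
  1 gray
    12 gray
      8 gray
        8→1: 1 is gray → back edge
Back edge found, so a cycle exists: 1 → 12 → 8 → 1.

Yes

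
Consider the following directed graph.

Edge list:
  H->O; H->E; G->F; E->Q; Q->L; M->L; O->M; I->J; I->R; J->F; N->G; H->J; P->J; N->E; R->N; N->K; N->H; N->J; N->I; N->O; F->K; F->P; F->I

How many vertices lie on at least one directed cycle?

8

A vertex is on a directed cycle iff it belongs to a strongly connected component of size ≥ 2 (or has a self-loop).
The vertices on cycles are {F, G, H, I, J, N, P, R} — 8 in total.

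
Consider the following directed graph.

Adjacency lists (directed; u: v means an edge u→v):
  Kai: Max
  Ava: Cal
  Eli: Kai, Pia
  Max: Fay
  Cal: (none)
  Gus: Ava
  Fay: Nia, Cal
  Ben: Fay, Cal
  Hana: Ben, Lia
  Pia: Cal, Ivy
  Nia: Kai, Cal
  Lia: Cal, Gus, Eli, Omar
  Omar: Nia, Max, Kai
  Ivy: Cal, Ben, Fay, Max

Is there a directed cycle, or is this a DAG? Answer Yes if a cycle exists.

DFS with white/gray/black marking, starting from Fay:
Fay gray
  Nia gray
    Kai gray
      Max gray
        Max→Fay: Fay is gray → back edge
Back edge found, so a cycle exists: Fay → Nia → Kai → Max → Fay.

Yes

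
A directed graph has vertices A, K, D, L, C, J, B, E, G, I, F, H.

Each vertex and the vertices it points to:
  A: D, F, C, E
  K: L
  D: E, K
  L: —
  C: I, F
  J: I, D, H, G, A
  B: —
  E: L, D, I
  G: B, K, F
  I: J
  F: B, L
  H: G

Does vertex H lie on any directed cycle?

H lies on a cycle iff there is a path from H back to itself.
Exploring from H, it never reaches itself; equivalently, its strongly connected component is a singleton.

No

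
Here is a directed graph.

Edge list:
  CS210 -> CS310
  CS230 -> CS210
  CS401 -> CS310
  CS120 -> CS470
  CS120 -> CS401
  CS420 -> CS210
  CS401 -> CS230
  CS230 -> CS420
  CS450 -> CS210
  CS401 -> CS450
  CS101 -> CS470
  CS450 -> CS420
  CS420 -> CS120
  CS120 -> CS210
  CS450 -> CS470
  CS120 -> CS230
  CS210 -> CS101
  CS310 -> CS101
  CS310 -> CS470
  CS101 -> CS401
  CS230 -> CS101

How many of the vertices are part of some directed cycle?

8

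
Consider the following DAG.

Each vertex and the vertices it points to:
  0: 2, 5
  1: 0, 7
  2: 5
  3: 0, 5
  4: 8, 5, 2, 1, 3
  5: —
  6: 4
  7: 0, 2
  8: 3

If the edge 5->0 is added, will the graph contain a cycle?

Adding 5→0 creates a cycle iff 0 can already reach 5.
Path from 0: 0 → 5.
So 0 → … → 5 → 0 is a cycle.

Yes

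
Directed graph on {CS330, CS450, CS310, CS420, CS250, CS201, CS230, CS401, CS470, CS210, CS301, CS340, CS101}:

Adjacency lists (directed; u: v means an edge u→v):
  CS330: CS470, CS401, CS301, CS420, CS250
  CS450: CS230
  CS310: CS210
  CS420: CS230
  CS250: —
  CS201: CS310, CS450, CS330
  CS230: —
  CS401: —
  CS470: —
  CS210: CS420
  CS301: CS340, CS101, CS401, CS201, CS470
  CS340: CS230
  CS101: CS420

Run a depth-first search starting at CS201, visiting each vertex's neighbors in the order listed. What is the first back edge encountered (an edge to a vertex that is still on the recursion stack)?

CS301->CS201

DFS from CS201 (visiting each vertex's neighbors in the order listed); mark gray on enter, black on exit:
CS201 gray
  CS310 gray
    CS210 gray
      CS420 gray
        CS230 gray
        CS230 black
      CS420 black
    CS210 black
  CS310 black
  CS450 gray
    CS450→CS230: CS230 black — skip
  CS450 black
  CS330 gray
    CS470 gray
    CS470 black
    CS401 gray
    CS401 black
    CS301 gray
      CS340 gray
        CS340→CS230: CS230 black — skip
      CS340 black
      CS101 gray
        CS101→CS420: CS420 black — skip
      CS101 black
      CS301→CS401: CS401 black — skip
      CS301→CS201: CS201 is gray → back edge
First back edge: CS301 → CS201.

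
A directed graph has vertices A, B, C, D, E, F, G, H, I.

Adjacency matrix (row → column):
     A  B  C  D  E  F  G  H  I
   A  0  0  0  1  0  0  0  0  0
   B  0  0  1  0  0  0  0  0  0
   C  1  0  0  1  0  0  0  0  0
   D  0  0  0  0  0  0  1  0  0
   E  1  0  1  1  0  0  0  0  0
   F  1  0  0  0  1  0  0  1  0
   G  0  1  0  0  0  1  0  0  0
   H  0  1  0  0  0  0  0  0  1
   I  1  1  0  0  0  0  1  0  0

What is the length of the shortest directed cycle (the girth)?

For each vertex v, BFS finds the shortest path from v back to v.
The shortest such closed walk is F → A → D → G → F, length 4.

4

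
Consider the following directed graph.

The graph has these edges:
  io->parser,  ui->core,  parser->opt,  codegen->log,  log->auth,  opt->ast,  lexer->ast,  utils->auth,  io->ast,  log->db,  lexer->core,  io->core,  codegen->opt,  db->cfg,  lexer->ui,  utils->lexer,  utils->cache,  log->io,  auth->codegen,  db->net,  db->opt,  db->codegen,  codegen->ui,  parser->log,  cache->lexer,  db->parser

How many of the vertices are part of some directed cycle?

6

A vertex is on a directed cycle iff it belongs to a strongly connected component of size ≥ 2 (or has a self-loop).
The vertices on cycles are {db, io, log, auth, parser, codegen} — 6 in total.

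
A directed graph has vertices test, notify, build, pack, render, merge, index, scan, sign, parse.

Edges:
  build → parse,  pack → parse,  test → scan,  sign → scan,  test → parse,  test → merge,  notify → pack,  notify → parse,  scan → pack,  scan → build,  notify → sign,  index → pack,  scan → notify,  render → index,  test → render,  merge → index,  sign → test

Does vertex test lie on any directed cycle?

Yes

test is on a cycle iff test can reach itself via ≥1 edge.
test → scan → notify → sign → test — yes.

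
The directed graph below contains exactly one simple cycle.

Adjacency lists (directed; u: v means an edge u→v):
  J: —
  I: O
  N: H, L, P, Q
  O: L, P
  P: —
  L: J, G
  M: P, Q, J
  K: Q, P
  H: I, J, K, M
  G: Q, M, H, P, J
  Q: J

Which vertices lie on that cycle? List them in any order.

G, H, I, L, O

DFS with gray/black marking from H:
H gray
  I gray
    O gray
      L gray
        J gray
        J black
        G gray
          Q gray
            Q→J: J black — skip
          Q black
          M gray
            P gray
            P black
            M→Q: Q black — skip
            M→J: J black — skip
          M black
          G→H: H is gray → back edge
Back edge closes the cycle H → I → O → L → G → H; its vertices are {G, H, I, L, O}.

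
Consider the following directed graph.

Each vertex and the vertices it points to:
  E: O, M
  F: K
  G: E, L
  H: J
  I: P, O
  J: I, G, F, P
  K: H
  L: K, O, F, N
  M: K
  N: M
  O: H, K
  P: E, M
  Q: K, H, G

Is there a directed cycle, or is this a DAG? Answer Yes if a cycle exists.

DFS with white/gray/black marking, starting from O:
O gray
  H gray
    J gray
      I gray
        P gray
          E gray
            E→O: O is gray → back edge
Back edge found, so a cycle exists: O → H → J → I → P → E → O.

Yes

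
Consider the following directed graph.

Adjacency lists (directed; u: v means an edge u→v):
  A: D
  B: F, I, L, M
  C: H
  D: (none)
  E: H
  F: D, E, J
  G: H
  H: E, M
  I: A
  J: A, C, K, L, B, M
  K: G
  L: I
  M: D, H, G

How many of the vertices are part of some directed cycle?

7

A vertex is on a directed cycle iff it belongs to a strongly connected component of size ≥ 2 (or has a self-loop).
The vertices on cycles are {B, E, F, G, H, J, M} — 7 in total.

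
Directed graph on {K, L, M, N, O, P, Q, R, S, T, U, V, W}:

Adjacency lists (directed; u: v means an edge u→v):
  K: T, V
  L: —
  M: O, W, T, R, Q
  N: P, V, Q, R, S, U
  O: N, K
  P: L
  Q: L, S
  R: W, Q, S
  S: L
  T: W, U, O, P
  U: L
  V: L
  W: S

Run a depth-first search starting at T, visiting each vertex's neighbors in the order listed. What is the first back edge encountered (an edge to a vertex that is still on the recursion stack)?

DFS from T (visiting each vertex's neighbors in the order listed); mark gray on enter, black on exit:
T gray
  W gray
    S gray
      L gray
      L black
    S black
  W black
  U gray
    U→L: L black — skip
  U black
  O gray
    N gray
      P gray
        P→L: L black — skip
      P black
      V gray
        V→L: L black — skip
      V black
      Q gray
        Q→L: L black — skip
        Q→S: S black — skip
      Q black
      R gray
        R→W: W black — skip
        R→Q: Q black — skip
        R→S: S black — skip
      R black
      N→S: S black — skip
      N→U: U black — skip
    N black
    K gray
      K→T: T is gray → back edge
First back edge: K → T.

K->T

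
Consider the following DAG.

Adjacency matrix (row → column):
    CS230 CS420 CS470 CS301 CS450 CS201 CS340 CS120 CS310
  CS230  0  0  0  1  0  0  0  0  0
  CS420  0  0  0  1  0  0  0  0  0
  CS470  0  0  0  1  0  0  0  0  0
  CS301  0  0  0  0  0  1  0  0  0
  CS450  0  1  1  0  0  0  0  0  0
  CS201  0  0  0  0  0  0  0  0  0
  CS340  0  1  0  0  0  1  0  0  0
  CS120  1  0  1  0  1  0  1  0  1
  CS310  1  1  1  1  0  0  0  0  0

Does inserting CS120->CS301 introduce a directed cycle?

Adding CS120→CS301 creates a cycle iff CS301 can already reach CS120.
Explore from CS301: no path reaches CS120. The graph stays acyclic.

No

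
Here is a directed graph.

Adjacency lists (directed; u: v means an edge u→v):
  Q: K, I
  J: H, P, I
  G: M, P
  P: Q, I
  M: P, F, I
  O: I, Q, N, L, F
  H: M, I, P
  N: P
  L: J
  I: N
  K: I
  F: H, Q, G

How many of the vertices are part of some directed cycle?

9

A vertex is on a directed cycle iff it belongs to a strongly connected component of size ≥ 2 (or has a self-loop).
The vertices on cycles are {F, G, H, I, K, M, N, P, Q} — 9 in total.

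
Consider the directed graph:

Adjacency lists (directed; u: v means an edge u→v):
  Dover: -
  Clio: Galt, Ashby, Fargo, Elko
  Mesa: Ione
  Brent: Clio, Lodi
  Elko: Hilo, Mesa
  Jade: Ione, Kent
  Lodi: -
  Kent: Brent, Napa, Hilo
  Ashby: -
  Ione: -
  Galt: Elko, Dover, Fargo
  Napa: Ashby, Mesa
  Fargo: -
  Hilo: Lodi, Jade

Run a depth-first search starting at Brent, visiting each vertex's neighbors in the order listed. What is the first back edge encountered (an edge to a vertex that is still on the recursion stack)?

DFS from Brent (visiting each vertex's neighbors in the order listed); mark gray on enter, black on exit:
Brent gray
  Clio gray
    Galt gray
      Elko gray
        Hilo gray
          Lodi gray
          Lodi black
          Jade gray
            Ione gray
            Ione black
            Kent gray
              Kent→Brent: Brent is gray → back edge
First back edge: Kent → Brent.

Kent->Brent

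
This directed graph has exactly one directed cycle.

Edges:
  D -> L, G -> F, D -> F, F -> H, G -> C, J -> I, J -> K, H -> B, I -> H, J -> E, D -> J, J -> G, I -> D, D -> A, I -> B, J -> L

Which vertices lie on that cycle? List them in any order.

DFS with gray/black marking from J:
J gray
  G gray
    F gray
      H gray
        B gray
        B black
      H black
    F black
    C gray
    C black
  G black
  L gray
  L black
  I gray
    D gray
      D→J: J is gray → back edge
Back edge closes the cycle J → I → D → J; its vertices are {D, I, J}.

D, I, J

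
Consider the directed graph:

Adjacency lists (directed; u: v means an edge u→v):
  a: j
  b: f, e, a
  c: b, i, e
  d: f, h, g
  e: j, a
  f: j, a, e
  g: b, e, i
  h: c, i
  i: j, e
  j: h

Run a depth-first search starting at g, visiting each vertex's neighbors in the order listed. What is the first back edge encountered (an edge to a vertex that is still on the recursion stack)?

DFS from g (visiting each vertex's neighbors in the order listed); mark gray on enter, black on exit:
g gray
  b gray
    f gray
      j gray
        h gray
          c gray
            c→b: b is gray → back edge
First back edge: c → b.

c→b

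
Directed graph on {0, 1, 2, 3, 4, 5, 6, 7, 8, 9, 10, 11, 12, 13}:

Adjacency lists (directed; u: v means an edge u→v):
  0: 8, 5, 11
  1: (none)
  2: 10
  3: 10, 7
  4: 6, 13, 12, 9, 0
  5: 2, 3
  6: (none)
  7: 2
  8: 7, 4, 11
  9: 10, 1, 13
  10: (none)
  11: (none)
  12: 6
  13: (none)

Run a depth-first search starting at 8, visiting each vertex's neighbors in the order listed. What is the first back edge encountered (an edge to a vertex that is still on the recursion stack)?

DFS from 8 (visiting each vertex's neighbors in the order listed); mark gray on enter, black on exit:
8 gray
  7 gray
    2 gray
      10 gray
      10 black
    2 black
  7 black
  4 gray
    6 gray
    6 black
    13 gray
    13 black
    12 gray
      12→6: 6 black — skip
    12 black
    9 gray
      9→10: 10 black — skip
      1 gray
      1 black
      9→13: 13 black — skip
    9 black
    0 gray
      0→8: 8 is gray → back edge
First back edge: 0 → 8.

0->8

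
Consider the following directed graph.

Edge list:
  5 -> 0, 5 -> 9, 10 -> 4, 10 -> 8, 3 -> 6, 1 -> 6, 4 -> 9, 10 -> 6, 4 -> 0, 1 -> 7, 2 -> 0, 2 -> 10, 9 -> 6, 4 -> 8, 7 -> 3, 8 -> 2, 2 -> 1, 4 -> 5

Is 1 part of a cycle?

No

1 lies on a cycle iff there is a path from 1 back to itself.
Exploring from 1, it never reaches itself; equivalently, its strongly connected component is a singleton.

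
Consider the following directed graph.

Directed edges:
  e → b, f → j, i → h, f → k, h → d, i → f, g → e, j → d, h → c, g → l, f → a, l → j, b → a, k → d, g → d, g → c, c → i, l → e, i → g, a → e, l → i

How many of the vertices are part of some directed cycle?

8

A vertex is on a directed cycle iff it belongs to a strongly connected component of size ≥ 2 (or has a self-loop).
The vertices on cycles are {a, b, c, e, g, h, i, l} — 8 in total.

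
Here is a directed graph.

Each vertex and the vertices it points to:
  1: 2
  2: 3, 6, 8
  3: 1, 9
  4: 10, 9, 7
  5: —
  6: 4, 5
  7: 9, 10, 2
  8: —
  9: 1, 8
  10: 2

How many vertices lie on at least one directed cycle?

A vertex is on a directed cycle iff it belongs to a strongly connected component of size ≥ 2 (or has a self-loop).
The vertices on cycles are {1, 2, 3, 4, 6, 7, 9, 10} — 8 in total.

8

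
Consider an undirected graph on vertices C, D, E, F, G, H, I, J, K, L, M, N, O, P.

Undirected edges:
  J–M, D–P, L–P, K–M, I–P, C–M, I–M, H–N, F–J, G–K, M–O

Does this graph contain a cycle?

No

DFS, tracking each vertex's parent; an edge to a visited non-parent vertex closes a cycle.
Start from F:
visit F (parent –)
  visit J (parent F)
    J–F: parent, skip
    visit M (parent J)
      visit I (parent M)
        visit P (parent I)
          visit L (parent P)
            L–P: parent, skip
          P–I: parent, skip
          visit D (parent P)
            D–P: parent, skip
        I–M: parent, skip
      visit C (parent M)
        C–M: parent, skip
      M–J: parent, skip
      visit O (parent M)
        O–M: parent, skip
      visit K (parent M)
        visit G (parent K)
          G–K: parent, skip
        K–M: parent, skip
visit E (parent –)
visit H (parent –)
  visit N (parent H)
    N–H: parent, skip
No non-parent visited neighbor found — the graph is a forest.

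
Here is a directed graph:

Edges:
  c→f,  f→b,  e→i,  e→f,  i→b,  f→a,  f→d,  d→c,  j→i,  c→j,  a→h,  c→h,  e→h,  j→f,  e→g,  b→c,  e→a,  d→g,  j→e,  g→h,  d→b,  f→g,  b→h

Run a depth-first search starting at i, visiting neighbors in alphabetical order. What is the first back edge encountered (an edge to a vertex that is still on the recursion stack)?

f->b

DFS from i (visiting neighbors in alphabetical order); mark gray on enter, black on exit:
i gray
  b gray
    c gray
      f gray
        a gray
          h gray
          h black
        a black
        f→b: b is gray → back edge
First back edge: f → b.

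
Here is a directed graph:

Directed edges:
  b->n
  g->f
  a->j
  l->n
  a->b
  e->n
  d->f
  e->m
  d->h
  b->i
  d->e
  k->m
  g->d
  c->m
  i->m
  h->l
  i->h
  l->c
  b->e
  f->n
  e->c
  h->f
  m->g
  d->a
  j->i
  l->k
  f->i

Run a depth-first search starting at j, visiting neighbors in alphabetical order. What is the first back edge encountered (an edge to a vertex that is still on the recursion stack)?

DFS from j (visiting neighbors in alphabetical order); mark gray on enter, black on exit:
j gray
  i gray
    h gray
      f gray
        f→i: i is gray → back edge
First back edge: f → i.

f→i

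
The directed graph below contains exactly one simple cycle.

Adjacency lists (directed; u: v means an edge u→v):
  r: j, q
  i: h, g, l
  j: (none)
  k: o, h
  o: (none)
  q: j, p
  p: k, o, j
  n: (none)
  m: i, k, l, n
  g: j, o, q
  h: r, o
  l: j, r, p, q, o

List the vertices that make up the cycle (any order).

DFS with gray/black marking from k:
k gray
  o gray
  o black
  h gray
    r gray
      j gray
      j black
      q gray
        q→j: j black — skip
        p gray
          p→k: k is gray → back edge
Back edge closes the cycle k → h → r → q → p → k; its vertices are {h, k, p, q, r}.

h, k, p, q, r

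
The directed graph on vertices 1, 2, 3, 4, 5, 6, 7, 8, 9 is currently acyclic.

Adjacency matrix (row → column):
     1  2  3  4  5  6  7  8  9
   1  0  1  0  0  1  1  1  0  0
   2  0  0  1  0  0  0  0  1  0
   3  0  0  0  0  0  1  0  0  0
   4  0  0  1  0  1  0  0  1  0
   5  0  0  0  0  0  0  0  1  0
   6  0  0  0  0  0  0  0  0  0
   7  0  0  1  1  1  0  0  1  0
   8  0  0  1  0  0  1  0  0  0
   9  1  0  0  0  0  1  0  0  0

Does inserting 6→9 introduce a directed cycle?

Adding 6→9 creates a cycle iff 9 can already reach 6.
Path from 9: 9 → 6.
So 9 → … → 6 → 9 is a cycle.

Yes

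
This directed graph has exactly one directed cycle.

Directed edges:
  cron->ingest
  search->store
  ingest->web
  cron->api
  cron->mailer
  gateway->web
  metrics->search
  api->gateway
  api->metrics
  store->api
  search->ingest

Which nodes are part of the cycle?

DFS with gray/black marking from api:
api gray
  metrics gray
    search gray
      ingest gray
        web gray
        web black
      ingest black
      store gray
        store→api: api is gray → back edge
Back edge closes the cycle api → metrics → search → store → api; its vertices are {api, store, search, metrics}.

api, store, search, metrics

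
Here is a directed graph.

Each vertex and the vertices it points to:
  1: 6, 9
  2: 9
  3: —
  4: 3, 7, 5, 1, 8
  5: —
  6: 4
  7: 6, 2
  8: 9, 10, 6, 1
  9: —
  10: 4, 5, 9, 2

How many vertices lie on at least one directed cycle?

6

A vertex is on a directed cycle iff it belongs to a strongly connected component of size ≥ 2 (or has a self-loop).
The vertices on cycles are {1, 4, 6, 7, 8, 10} — 6 in total.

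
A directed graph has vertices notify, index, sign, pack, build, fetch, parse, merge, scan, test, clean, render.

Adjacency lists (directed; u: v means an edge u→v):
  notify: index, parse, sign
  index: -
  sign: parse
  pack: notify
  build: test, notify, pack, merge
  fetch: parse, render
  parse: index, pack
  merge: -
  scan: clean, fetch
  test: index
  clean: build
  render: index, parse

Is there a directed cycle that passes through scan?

No

scan lies on a cycle iff there is a path from scan back to itself.
Exploring from scan, it never reaches itself; equivalently, its strongly connected component is a singleton.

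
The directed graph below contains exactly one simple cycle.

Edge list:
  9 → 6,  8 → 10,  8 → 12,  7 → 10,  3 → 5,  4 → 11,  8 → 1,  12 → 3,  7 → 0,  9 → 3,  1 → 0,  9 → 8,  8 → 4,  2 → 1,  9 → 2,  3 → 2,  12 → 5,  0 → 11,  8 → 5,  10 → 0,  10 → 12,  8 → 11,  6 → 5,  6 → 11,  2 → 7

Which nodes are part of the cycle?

2, 3, 7, 10, 12

DFS with gray/black marking from 2:
2 gray
  1 gray
    0 gray
      11 gray
      11 black
    0 black
  1 black
  7 gray
    7→0: 0 black — skip
    10 gray
      12 gray
        5 gray
        5 black
        3 gray
          3→2: 2 is gray → back edge
Back edge closes the cycle 2 → 7 → 10 → 12 → 3 → 2; its vertices are {2, 3, 7, 10, 12}.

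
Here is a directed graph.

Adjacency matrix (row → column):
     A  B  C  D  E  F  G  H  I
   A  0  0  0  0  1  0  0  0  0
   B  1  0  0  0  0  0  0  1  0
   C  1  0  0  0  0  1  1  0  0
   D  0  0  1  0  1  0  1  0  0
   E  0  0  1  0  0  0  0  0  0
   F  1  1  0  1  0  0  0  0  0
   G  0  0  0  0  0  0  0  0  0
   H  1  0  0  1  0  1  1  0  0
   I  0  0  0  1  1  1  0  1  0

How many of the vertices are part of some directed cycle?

7

A vertex is on a directed cycle iff it belongs to a strongly connected component of size ≥ 2 (or has a self-loop).
The vertices on cycles are {A, B, C, D, E, F, H} — 7 in total.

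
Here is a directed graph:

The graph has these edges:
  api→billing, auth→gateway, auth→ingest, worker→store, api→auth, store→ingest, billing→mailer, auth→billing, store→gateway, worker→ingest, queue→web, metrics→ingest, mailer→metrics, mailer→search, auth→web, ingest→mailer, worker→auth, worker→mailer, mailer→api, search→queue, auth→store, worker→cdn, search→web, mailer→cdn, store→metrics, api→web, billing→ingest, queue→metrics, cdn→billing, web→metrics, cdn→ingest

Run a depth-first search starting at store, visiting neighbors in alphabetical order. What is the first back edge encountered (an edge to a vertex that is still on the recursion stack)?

DFS from store (visiting neighbors in alphabetical order); mark gray on enter, black on exit:
store gray
  gateway gray
  gateway black
  ingest gray
    mailer gray
      api gray
        auth gray
          billing gray
            billing→ingest: ingest is gray → back edge
First back edge: billing → ingest.

billing→ingest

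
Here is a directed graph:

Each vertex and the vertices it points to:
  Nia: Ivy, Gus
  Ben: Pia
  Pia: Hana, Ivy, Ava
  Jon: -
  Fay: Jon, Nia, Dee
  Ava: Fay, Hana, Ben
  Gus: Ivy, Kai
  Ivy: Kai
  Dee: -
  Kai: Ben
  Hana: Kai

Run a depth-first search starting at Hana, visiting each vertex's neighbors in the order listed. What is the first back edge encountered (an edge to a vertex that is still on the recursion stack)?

Pia->Hana

DFS from Hana (visiting each vertex's neighbors in the order listed); mark gray on enter, black on exit:
Hana gray
  Kai gray
    Ben gray
      Pia gray
        Pia→Hana: Hana is gray → back edge
First back edge: Pia → Hana.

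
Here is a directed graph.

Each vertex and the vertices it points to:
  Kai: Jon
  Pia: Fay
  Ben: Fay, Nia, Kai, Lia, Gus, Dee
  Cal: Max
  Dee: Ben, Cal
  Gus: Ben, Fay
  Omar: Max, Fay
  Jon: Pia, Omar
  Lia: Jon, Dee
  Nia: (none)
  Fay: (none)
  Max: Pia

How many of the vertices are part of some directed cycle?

4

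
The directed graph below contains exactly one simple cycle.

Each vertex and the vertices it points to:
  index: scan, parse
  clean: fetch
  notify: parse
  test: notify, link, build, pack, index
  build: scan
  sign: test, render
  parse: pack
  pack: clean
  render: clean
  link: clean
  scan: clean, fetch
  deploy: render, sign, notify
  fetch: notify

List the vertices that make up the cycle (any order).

pack, clean, fetch, parse, notify

DFS with gray/black marking from notify:
notify gray
  parse gray
    pack gray
      clean gray
        fetch gray
          fetch→notify: notify is gray → back edge
Back edge closes the cycle notify → parse → pack → clean → fetch → notify; its vertices are {pack, clean, fetch, parse, notify}.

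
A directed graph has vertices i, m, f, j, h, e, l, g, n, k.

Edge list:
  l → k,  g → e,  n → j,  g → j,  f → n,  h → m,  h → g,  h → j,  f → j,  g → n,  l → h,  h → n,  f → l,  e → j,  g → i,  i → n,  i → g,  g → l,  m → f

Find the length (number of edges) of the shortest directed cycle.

2

For each vertex v, BFS finds the shortest path from v back to v.
The shortest such closed walk is g → i → g, length 2.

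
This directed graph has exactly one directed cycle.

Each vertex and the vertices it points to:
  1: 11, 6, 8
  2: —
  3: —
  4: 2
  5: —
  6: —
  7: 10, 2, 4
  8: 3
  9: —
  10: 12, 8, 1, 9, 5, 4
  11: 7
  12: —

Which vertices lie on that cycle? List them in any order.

DFS with gray/black marking from 10:
10 gray
  12 gray
  12 black
  8 gray
    3 gray
    3 black
  8 black
  1 gray
    11 gray
      7 gray
        7→10: 10 is gray → back edge
Back edge closes the cycle 10 → 1 → 11 → 7 → 10; its vertices are {1, 7, 10, 11}.

1, 7, 10, 11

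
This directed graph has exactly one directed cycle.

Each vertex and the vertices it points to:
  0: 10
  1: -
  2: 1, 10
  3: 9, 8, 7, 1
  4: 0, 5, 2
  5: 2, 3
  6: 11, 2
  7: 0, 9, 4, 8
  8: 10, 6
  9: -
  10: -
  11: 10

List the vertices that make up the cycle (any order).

3, 4, 5, 7

DFS with gray/black marking from 3:
3 gray
  9 gray
  9 black
  8 gray
    10 gray
    10 black
    6 gray
      11 gray
        11→10: 10 black — skip
      11 black
      2 gray
        1 gray
        1 black
        2→10: 10 black — skip
      2 black
    6 black
  8 black
  7 gray
    0 gray
      0→10: 10 black — skip
    0 black
    7→9: 9 black — skip
    4 gray
      4→0: 0 black — skip
      5 gray
        5→2: 2 black — skip
        5→3: 3 is gray → back edge
Back edge closes the cycle 3 → 7 → 4 → 5 → 3; its vertices are {3, 4, 5, 7}.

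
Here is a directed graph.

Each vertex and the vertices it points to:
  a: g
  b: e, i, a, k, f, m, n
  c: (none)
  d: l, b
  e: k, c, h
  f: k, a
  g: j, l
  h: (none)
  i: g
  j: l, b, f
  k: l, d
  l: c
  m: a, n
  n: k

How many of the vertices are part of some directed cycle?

A vertex is on a directed cycle iff it belongs to a strongly connected component of size ≥ 2 (or has a self-loop).
The vertices on cycles are {a, b, d, e, f, g, i, j, k, m, n} — 11 in total.

11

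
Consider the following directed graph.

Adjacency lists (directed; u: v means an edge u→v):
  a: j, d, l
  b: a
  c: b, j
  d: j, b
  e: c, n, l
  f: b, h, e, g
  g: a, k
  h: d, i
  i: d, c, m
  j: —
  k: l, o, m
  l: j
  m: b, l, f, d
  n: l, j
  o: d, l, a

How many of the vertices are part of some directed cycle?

9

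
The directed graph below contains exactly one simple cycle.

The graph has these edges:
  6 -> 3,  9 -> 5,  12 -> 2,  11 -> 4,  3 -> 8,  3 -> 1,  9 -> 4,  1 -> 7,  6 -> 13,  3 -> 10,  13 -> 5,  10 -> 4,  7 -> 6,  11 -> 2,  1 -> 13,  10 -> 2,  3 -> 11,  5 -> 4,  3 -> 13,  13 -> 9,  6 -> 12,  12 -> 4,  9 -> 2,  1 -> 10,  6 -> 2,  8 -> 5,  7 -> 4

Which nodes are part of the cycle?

DFS with gray/black marking from 6:
6 gray
  2 gray
  2 black
  12 gray
    12→2: 2 black — skip
    4 gray
    4 black
  12 black
  13 gray
    5 gray
      5→4: 4 black — skip
    5 black
    9 gray
      9→4: 4 black — skip
      9→5: 5 black — skip
      9→2: 2 black — skip
    9 black
  13 black
  3 gray
    3→13: 13 black — skip
    1 gray
      10 gray
        10→4: 4 black — skip
        10→2: 2 black — skip
      10 black
      7 gray
        7→4: 4 black — skip
        7→6: 6 is gray → back edge
Back edge closes the cycle 6 → 3 → 1 → 7 → 6; its vertices are {1, 3, 6, 7}.

1, 3, 6, 7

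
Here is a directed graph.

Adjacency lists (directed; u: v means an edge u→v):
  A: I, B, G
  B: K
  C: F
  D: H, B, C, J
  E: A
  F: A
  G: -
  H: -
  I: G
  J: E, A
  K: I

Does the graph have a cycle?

DFS with white/gray/black marking, starting from D:
D gray
  H gray
  H black
  B gray
    K gray
      I gray
        G gray
        G black
      I black
    K black
  B black
  C gray
    F gray
      A gray
        A→I: I black — skip
        A→B: B black — skip
        A→G: G black — skip
      A black
    F black
  C black
  J gray
    E gray
      E→A: A black — skip
    E black
    J→A: A black — skip
  J black
D black
Every edge goes to a white or black vertex — no back edge, so the graph is acyclic.

No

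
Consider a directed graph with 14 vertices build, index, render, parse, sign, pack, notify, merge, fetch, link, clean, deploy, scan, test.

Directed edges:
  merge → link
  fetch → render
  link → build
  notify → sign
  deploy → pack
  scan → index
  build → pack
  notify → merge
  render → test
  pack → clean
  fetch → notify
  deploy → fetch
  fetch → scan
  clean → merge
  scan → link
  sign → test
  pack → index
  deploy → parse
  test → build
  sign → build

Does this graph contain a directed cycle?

DFS with white/gray/black marking, starting from sign:
sign gray
  test gray
    build gray
      pack gray
        clean gray
          merge gray
            link gray
              link→build: build is gray → back edge
Back edge found, so a cycle exists: build → pack → clean → merge → link → build.

Yes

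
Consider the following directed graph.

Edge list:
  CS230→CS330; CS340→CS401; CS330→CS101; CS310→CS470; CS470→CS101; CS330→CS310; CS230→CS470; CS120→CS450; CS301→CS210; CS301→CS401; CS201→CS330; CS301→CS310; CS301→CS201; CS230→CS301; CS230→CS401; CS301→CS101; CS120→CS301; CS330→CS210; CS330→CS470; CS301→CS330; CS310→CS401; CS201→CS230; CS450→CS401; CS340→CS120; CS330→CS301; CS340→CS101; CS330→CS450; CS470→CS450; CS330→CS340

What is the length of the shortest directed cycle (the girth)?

For each vertex v, BFS finds the shortest path from v back to v.
The shortest such closed walk is CS301 → CS330 → CS301, length 2.

2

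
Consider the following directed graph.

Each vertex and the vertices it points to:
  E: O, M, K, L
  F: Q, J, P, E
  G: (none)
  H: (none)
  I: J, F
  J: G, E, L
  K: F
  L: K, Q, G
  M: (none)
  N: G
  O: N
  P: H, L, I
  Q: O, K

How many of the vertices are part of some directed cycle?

8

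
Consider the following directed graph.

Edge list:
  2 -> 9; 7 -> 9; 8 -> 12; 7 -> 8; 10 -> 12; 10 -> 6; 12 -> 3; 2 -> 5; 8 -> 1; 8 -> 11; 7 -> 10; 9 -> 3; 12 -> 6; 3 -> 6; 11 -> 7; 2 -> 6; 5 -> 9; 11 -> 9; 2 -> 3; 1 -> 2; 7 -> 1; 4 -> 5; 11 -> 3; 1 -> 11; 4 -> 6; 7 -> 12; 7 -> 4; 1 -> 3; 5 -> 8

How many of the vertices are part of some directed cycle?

A vertex is on a directed cycle iff it belongs to a strongly connected component of size ≥ 2 (or has a self-loop).
The vertices on cycles are {1, 2, 4, 5, 7, 8, 11} — 7 in total.

7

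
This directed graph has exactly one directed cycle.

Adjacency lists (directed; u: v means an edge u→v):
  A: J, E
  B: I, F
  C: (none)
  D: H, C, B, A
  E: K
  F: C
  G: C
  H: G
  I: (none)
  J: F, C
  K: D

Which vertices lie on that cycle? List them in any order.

A, D, E, K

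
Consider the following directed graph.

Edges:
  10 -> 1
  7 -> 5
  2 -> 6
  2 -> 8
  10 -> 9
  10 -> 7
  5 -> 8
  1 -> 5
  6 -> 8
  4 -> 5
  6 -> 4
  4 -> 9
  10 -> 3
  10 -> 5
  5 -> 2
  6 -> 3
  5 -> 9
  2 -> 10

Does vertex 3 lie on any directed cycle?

No

3 lies on a cycle iff there is a path from 3 back to itself.
Exploring from 3, it never reaches itself; equivalently, its strongly connected component is a singleton.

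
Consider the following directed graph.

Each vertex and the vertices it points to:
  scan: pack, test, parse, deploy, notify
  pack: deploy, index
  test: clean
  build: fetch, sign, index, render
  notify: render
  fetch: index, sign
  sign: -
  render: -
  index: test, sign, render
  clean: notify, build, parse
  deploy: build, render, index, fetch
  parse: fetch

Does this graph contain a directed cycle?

DFS with white/gray/black marking, starting from build:
build gray
  fetch gray
    index gray
      test gray
        clean gray
          notify gray
            render gray
            render black
          notify black
          clean→build: build is gray → back edge
Back edge found, so a cycle exists: build → fetch → index → test → clean → build.

Yes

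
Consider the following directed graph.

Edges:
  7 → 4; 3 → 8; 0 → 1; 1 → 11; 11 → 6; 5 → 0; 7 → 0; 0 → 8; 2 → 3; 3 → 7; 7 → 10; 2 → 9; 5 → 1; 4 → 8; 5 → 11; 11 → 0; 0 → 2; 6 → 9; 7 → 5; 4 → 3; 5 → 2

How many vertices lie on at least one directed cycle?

A vertex is on a directed cycle iff it belongs to a strongly connected component of size ≥ 2 (or has a self-loop).
The vertices on cycles are {0, 1, 2, 3, 4, 5, 7, 11} — 8 in total.

8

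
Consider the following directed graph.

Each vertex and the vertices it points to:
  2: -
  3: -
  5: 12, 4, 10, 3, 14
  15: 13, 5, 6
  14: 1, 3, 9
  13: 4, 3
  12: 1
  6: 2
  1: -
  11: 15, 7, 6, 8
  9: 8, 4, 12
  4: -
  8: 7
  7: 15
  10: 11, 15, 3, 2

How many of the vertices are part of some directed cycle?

A vertex is on a directed cycle iff it belongs to a strongly connected component of size ≥ 2 (or has a self-loop).
The vertices on cycles are {5, 7, 8, 9, 10, 11, 14, 15} — 8 in total.

8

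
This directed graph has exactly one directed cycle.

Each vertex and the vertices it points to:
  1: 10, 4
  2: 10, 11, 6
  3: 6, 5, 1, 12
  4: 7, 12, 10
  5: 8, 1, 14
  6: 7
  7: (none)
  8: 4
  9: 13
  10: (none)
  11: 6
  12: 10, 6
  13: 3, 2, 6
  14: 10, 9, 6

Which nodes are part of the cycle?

3, 5, 9, 13, 14

DFS with gray/black marking from 13:
13 gray
  3 gray
    6 gray
      7 gray
      7 black
    6 black
    5 gray
      8 gray
        4 gray
          4→7: 7 black — skip
          12 gray
            10 gray
            10 black
            12→6: 6 black — skip
          12 black
          4→10: 10 black — skip
        4 black
      8 black
      1 gray
        1→10: 10 black — skip
        1→4: 4 black — skip
      1 black
      14 gray
        14→10: 10 black — skip
        9 gray
          9→13: 13 is gray → back edge
Back edge closes the cycle 13 → 3 → 5 → 14 → 9 → 13; its vertices are {3, 5, 9, 13, 14}.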